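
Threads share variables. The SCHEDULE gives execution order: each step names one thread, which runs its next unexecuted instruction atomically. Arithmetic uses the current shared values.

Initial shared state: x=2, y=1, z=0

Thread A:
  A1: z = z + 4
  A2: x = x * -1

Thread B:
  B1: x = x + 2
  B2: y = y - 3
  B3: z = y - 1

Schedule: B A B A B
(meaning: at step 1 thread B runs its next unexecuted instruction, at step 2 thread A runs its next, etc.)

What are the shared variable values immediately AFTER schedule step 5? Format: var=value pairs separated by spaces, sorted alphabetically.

Answer: x=-4 y=-2 z=-3

Derivation:
Step 1: thread B executes B1 (x = x + 2). Shared: x=4 y=1 z=0. PCs: A@0 B@1
Step 2: thread A executes A1 (z = z + 4). Shared: x=4 y=1 z=4. PCs: A@1 B@1
Step 3: thread B executes B2 (y = y - 3). Shared: x=4 y=-2 z=4. PCs: A@1 B@2
Step 4: thread A executes A2 (x = x * -1). Shared: x=-4 y=-2 z=4. PCs: A@2 B@2
Step 5: thread B executes B3 (z = y - 1). Shared: x=-4 y=-2 z=-3. PCs: A@2 B@3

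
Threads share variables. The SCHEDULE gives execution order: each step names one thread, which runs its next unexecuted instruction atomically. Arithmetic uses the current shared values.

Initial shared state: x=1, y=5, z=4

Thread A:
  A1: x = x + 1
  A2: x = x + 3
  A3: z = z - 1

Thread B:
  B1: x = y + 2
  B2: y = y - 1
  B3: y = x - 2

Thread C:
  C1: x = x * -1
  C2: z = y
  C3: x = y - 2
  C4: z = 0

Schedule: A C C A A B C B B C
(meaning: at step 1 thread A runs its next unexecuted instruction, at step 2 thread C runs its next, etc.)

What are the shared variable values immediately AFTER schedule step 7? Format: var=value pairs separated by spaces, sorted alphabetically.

Step 1: thread A executes A1 (x = x + 1). Shared: x=2 y=5 z=4. PCs: A@1 B@0 C@0
Step 2: thread C executes C1 (x = x * -1). Shared: x=-2 y=5 z=4. PCs: A@1 B@0 C@1
Step 3: thread C executes C2 (z = y). Shared: x=-2 y=5 z=5. PCs: A@1 B@0 C@2
Step 4: thread A executes A2 (x = x + 3). Shared: x=1 y=5 z=5. PCs: A@2 B@0 C@2
Step 5: thread A executes A3 (z = z - 1). Shared: x=1 y=5 z=4. PCs: A@3 B@0 C@2
Step 6: thread B executes B1 (x = y + 2). Shared: x=7 y=5 z=4. PCs: A@3 B@1 C@2
Step 7: thread C executes C3 (x = y - 2). Shared: x=3 y=5 z=4. PCs: A@3 B@1 C@3

Answer: x=3 y=5 z=4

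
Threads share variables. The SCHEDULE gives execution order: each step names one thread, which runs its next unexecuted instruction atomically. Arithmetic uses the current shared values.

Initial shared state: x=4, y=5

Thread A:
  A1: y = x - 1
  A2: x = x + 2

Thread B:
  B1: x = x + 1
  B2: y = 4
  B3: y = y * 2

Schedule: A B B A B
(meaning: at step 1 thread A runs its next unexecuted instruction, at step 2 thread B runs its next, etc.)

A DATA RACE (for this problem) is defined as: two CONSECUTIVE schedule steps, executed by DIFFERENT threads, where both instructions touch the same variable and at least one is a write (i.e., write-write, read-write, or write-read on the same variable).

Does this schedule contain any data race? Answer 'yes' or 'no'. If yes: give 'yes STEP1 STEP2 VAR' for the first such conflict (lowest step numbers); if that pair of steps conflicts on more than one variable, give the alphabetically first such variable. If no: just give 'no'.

Answer: yes 1 2 x

Derivation:
Steps 1,2: A(y = x - 1) vs B(x = x + 1). RACE on x (R-W).
Steps 2,3: same thread (B). No race.
Steps 3,4: B(r=-,w=y) vs A(r=x,w=x). No conflict.
Steps 4,5: A(r=x,w=x) vs B(r=y,w=y). No conflict.
First conflict at steps 1,2.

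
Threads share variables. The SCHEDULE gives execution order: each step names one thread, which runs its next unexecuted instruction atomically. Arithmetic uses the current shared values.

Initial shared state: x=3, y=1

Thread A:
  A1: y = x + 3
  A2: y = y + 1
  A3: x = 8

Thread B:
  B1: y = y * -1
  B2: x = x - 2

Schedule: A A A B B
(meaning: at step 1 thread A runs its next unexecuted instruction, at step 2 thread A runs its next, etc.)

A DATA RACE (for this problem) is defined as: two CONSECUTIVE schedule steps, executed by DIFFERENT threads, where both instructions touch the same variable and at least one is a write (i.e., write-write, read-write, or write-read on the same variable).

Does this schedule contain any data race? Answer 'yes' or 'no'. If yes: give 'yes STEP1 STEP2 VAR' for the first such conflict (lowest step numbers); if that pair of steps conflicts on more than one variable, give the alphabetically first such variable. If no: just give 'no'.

Steps 1,2: same thread (A). No race.
Steps 2,3: same thread (A). No race.
Steps 3,4: A(r=-,w=x) vs B(r=y,w=y). No conflict.
Steps 4,5: same thread (B). No race.

Answer: no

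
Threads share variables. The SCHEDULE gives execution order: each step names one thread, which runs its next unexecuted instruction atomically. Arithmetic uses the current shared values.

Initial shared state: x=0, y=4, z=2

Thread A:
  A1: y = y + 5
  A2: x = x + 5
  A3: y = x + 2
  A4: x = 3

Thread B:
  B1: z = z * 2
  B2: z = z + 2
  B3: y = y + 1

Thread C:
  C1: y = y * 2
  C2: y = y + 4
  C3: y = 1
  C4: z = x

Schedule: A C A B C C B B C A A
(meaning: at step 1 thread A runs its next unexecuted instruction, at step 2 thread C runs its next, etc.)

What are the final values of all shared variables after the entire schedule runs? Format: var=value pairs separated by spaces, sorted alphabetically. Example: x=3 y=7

Answer: x=3 y=7 z=5

Derivation:
Step 1: thread A executes A1 (y = y + 5). Shared: x=0 y=9 z=2. PCs: A@1 B@0 C@0
Step 2: thread C executes C1 (y = y * 2). Shared: x=0 y=18 z=2. PCs: A@1 B@0 C@1
Step 3: thread A executes A2 (x = x + 5). Shared: x=5 y=18 z=2. PCs: A@2 B@0 C@1
Step 4: thread B executes B1 (z = z * 2). Shared: x=5 y=18 z=4. PCs: A@2 B@1 C@1
Step 5: thread C executes C2 (y = y + 4). Shared: x=5 y=22 z=4. PCs: A@2 B@1 C@2
Step 6: thread C executes C3 (y = 1). Shared: x=5 y=1 z=4. PCs: A@2 B@1 C@3
Step 7: thread B executes B2 (z = z + 2). Shared: x=5 y=1 z=6. PCs: A@2 B@2 C@3
Step 8: thread B executes B3 (y = y + 1). Shared: x=5 y=2 z=6. PCs: A@2 B@3 C@3
Step 9: thread C executes C4 (z = x). Shared: x=5 y=2 z=5. PCs: A@2 B@3 C@4
Step 10: thread A executes A3 (y = x + 2). Shared: x=5 y=7 z=5. PCs: A@3 B@3 C@4
Step 11: thread A executes A4 (x = 3). Shared: x=3 y=7 z=5. PCs: A@4 B@3 C@4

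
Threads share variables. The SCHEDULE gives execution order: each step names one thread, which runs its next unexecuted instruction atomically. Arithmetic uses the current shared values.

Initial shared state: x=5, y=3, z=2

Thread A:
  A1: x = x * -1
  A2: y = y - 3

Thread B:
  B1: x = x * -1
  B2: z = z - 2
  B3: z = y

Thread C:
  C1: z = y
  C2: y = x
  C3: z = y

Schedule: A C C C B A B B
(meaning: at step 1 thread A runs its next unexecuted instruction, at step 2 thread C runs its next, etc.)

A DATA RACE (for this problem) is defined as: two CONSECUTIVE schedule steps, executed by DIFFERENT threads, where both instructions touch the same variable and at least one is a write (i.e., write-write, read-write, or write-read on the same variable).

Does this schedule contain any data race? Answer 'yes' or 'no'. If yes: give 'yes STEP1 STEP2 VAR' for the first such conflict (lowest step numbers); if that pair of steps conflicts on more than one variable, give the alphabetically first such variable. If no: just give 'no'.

Steps 1,2: A(r=x,w=x) vs C(r=y,w=z). No conflict.
Steps 2,3: same thread (C). No race.
Steps 3,4: same thread (C). No race.
Steps 4,5: C(r=y,w=z) vs B(r=x,w=x). No conflict.
Steps 5,6: B(r=x,w=x) vs A(r=y,w=y). No conflict.
Steps 6,7: A(r=y,w=y) vs B(r=z,w=z). No conflict.
Steps 7,8: same thread (B). No race.

Answer: no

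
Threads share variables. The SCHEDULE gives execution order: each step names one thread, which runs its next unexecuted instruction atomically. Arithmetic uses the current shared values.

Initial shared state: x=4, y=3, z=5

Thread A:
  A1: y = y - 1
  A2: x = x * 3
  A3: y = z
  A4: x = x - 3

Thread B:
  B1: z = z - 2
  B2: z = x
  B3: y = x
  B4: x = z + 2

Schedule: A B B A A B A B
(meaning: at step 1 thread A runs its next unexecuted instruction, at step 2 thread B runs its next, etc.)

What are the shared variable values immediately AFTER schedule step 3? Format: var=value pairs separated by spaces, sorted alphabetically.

Step 1: thread A executes A1 (y = y - 1). Shared: x=4 y=2 z=5. PCs: A@1 B@0
Step 2: thread B executes B1 (z = z - 2). Shared: x=4 y=2 z=3. PCs: A@1 B@1
Step 3: thread B executes B2 (z = x). Shared: x=4 y=2 z=4. PCs: A@1 B@2

Answer: x=4 y=2 z=4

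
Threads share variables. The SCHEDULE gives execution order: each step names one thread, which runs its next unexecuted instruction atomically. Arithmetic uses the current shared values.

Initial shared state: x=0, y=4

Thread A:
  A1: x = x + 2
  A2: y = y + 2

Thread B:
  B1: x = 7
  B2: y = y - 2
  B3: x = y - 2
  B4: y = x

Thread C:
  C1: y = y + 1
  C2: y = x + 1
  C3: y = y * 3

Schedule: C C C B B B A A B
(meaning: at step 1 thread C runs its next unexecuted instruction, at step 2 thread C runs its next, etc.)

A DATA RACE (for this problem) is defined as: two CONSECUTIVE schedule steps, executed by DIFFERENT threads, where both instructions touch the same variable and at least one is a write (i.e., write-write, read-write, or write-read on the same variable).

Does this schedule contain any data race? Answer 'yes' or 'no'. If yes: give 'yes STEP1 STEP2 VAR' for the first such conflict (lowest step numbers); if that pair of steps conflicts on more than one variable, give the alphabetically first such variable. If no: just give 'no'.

Answer: yes 6 7 x

Derivation:
Steps 1,2: same thread (C). No race.
Steps 2,3: same thread (C). No race.
Steps 3,4: C(r=y,w=y) vs B(r=-,w=x). No conflict.
Steps 4,5: same thread (B). No race.
Steps 5,6: same thread (B). No race.
Steps 6,7: B(x = y - 2) vs A(x = x + 2). RACE on x (W-W).
Steps 7,8: same thread (A). No race.
Steps 8,9: A(y = y + 2) vs B(y = x). RACE on y (W-W).
First conflict at steps 6,7.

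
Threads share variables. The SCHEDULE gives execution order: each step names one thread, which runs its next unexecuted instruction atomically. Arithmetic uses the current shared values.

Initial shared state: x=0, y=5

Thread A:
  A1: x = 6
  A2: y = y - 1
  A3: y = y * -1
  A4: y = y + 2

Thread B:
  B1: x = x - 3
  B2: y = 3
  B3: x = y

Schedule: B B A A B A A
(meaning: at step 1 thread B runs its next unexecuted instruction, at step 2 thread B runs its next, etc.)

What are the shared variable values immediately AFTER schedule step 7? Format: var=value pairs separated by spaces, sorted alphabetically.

Step 1: thread B executes B1 (x = x - 3). Shared: x=-3 y=5. PCs: A@0 B@1
Step 2: thread B executes B2 (y = 3). Shared: x=-3 y=3. PCs: A@0 B@2
Step 3: thread A executes A1 (x = 6). Shared: x=6 y=3. PCs: A@1 B@2
Step 4: thread A executes A2 (y = y - 1). Shared: x=6 y=2. PCs: A@2 B@2
Step 5: thread B executes B3 (x = y). Shared: x=2 y=2. PCs: A@2 B@3
Step 6: thread A executes A3 (y = y * -1). Shared: x=2 y=-2. PCs: A@3 B@3
Step 7: thread A executes A4 (y = y + 2). Shared: x=2 y=0. PCs: A@4 B@3

Answer: x=2 y=0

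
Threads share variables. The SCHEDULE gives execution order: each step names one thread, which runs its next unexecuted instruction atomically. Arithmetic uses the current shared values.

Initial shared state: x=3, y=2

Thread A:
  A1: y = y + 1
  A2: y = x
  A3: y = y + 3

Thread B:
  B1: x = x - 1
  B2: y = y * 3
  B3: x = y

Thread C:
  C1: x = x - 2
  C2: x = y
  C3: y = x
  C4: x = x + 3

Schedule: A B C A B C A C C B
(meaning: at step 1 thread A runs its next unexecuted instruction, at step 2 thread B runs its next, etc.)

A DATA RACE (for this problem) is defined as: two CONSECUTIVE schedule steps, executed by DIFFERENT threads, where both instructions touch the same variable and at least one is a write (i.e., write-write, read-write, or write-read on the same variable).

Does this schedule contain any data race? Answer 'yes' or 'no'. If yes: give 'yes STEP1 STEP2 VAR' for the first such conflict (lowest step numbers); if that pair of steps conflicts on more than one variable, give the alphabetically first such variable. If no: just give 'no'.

Answer: yes 2 3 x

Derivation:
Steps 1,2: A(r=y,w=y) vs B(r=x,w=x). No conflict.
Steps 2,3: B(x = x - 1) vs C(x = x - 2). RACE on x (W-W).
Steps 3,4: C(x = x - 2) vs A(y = x). RACE on x (W-R).
Steps 4,5: A(y = x) vs B(y = y * 3). RACE on y (W-W).
Steps 5,6: B(y = y * 3) vs C(x = y). RACE on y (W-R).
Steps 6,7: C(x = y) vs A(y = y + 3). RACE on y (R-W).
Steps 7,8: A(y = y + 3) vs C(y = x). RACE on y (W-W).
Steps 8,9: same thread (C). No race.
Steps 9,10: C(x = x + 3) vs B(x = y). RACE on x (W-W).
First conflict at steps 2,3.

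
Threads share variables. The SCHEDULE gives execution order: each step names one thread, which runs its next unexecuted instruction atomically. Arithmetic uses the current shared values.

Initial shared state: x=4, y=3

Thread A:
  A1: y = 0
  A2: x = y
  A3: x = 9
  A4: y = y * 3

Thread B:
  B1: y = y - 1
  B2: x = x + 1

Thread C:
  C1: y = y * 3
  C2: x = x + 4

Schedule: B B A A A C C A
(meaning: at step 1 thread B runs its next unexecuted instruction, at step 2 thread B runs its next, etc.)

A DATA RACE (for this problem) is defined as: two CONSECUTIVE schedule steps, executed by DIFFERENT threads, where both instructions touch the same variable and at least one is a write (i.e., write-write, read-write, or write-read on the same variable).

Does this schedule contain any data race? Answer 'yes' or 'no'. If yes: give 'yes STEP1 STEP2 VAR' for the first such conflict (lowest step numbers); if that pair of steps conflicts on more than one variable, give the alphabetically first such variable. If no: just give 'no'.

Steps 1,2: same thread (B). No race.
Steps 2,3: B(r=x,w=x) vs A(r=-,w=y). No conflict.
Steps 3,4: same thread (A). No race.
Steps 4,5: same thread (A). No race.
Steps 5,6: A(r=-,w=x) vs C(r=y,w=y). No conflict.
Steps 6,7: same thread (C). No race.
Steps 7,8: C(r=x,w=x) vs A(r=y,w=y). No conflict.

Answer: no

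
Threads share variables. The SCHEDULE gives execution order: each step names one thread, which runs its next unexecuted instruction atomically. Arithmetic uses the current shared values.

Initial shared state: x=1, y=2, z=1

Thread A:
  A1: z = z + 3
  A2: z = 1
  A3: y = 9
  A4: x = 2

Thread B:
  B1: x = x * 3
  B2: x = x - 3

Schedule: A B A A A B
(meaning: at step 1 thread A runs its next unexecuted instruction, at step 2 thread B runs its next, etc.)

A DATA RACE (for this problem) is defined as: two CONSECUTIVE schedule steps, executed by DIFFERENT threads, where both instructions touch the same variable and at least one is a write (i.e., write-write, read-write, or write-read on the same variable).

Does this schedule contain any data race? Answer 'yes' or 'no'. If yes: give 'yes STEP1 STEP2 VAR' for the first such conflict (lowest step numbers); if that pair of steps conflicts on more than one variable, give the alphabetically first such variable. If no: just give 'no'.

Steps 1,2: A(r=z,w=z) vs B(r=x,w=x). No conflict.
Steps 2,3: B(r=x,w=x) vs A(r=-,w=z). No conflict.
Steps 3,4: same thread (A). No race.
Steps 4,5: same thread (A). No race.
Steps 5,6: A(x = 2) vs B(x = x - 3). RACE on x (W-W).
First conflict at steps 5,6.

Answer: yes 5 6 x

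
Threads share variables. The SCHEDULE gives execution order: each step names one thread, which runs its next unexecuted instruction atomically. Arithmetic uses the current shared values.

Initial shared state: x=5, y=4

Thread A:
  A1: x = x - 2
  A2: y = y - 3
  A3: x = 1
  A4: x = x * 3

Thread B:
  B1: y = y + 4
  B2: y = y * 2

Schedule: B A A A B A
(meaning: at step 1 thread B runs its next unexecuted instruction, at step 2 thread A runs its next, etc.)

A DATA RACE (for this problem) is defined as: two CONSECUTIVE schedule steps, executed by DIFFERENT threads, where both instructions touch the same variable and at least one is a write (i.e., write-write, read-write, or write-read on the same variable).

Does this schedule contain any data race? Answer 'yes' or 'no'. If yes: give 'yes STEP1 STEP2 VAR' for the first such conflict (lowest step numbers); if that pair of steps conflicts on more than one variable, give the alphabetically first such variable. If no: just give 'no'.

Answer: no

Derivation:
Steps 1,2: B(r=y,w=y) vs A(r=x,w=x). No conflict.
Steps 2,3: same thread (A). No race.
Steps 3,4: same thread (A). No race.
Steps 4,5: A(r=-,w=x) vs B(r=y,w=y). No conflict.
Steps 5,6: B(r=y,w=y) vs A(r=x,w=x). No conflict.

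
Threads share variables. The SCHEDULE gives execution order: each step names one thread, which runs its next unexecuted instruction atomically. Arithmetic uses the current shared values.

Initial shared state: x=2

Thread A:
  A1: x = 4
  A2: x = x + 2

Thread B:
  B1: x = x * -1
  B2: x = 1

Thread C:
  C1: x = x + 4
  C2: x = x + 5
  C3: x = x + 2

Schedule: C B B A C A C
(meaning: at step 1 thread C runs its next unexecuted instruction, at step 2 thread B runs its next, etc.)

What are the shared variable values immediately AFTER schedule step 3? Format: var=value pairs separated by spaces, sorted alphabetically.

Step 1: thread C executes C1 (x = x + 4). Shared: x=6. PCs: A@0 B@0 C@1
Step 2: thread B executes B1 (x = x * -1). Shared: x=-6. PCs: A@0 B@1 C@1
Step 3: thread B executes B2 (x = 1). Shared: x=1. PCs: A@0 B@2 C@1

Answer: x=1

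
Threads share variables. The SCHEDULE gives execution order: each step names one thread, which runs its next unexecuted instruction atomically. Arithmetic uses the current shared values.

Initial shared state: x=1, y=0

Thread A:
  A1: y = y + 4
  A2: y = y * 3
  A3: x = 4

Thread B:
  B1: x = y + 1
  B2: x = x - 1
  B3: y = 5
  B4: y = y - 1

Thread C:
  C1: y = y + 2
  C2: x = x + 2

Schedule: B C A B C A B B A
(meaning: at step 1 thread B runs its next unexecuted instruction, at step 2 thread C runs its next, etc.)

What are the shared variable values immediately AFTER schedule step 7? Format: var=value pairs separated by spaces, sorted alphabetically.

Step 1: thread B executes B1 (x = y + 1). Shared: x=1 y=0. PCs: A@0 B@1 C@0
Step 2: thread C executes C1 (y = y + 2). Shared: x=1 y=2. PCs: A@0 B@1 C@1
Step 3: thread A executes A1 (y = y + 4). Shared: x=1 y=6. PCs: A@1 B@1 C@1
Step 4: thread B executes B2 (x = x - 1). Shared: x=0 y=6. PCs: A@1 B@2 C@1
Step 5: thread C executes C2 (x = x + 2). Shared: x=2 y=6. PCs: A@1 B@2 C@2
Step 6: thread A executes A2 (y = y * 3). Shared: x=2 y=18. PCs: A@2 B@2 C@2
Step 7: thread B executes B3 (y = 5). Shared: x=2 y=5. PCs: A@2 B@3 C@2

Answer: x=2 y=5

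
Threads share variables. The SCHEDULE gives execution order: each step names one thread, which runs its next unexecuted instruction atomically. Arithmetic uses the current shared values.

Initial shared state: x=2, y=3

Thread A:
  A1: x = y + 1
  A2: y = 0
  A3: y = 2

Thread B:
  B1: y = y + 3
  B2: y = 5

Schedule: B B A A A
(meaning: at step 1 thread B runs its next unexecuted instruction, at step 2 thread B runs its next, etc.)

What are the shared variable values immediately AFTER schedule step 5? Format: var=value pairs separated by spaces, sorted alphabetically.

Step 1: thread B executes B1 (y = y + 3). Shared: x=2 y=6. PCs: A@0 B@1
Step 2: thread B executes B2 (y = 5). Shared: x=2 y=5. PCs: A@0 B@2
Step 3: thread A executes A1 (x = y + 1). Shared: x=6 y=5. PCs: A@1 B@2
Step 4: thread A executes A2 (y = 0). Shared: x=6 y=0. PCs: A@2 B@2
Step 5: thread A executes A3 (y = 2). Shared: x=6 y=2. PCs: A@3 B@2

Answer: x=6 y=2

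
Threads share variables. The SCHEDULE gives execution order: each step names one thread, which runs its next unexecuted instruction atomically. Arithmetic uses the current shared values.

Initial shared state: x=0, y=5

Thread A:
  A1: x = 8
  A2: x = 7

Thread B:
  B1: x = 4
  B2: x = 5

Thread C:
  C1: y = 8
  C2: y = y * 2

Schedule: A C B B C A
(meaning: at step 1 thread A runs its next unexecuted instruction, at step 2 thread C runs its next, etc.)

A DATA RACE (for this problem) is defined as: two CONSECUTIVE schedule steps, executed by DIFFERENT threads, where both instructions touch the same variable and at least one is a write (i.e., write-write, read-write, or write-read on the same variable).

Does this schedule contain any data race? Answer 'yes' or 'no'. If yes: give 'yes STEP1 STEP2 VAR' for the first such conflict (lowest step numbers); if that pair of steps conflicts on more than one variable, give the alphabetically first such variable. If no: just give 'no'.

Answer: no

Derivation:
Steps 1,2: A(r=-,w=x) vs C(r=-,w=y). No conflict.
Steps 2,3: C(r=-,w=y) vs B(r=-,w=x). No conflict.
Steps 3,4: same thread (B). No race.
Steps 4,5: B(r=-,w=x) vs C(r=y,w=y). No conflict.
Steps 5,6: C(r=y,w=y) vs A(r=-,w=x). No conflict.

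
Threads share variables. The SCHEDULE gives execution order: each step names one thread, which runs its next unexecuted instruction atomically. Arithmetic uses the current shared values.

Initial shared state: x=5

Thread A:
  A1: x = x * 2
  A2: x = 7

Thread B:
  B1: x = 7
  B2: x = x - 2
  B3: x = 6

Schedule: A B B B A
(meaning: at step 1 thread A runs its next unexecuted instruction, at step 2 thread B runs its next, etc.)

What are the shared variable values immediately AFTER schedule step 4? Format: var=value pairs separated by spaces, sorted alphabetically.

Answer: x=6

Derivation:
Step 1: thread A executes A1 (x = x * 2). Shared: x=10. PCs: A@1 B@0
Step 2: thread B executes B1 (x = 7). Shared: x=7. PCs: A@1 B@1
Step 3: thread B executes B2 (x = x - 2). Shared: x=5. PCs: A@1 B@2
Step 4: thread B executes B3 (x = 6). Shared: x=6. PCs: A@1 B@3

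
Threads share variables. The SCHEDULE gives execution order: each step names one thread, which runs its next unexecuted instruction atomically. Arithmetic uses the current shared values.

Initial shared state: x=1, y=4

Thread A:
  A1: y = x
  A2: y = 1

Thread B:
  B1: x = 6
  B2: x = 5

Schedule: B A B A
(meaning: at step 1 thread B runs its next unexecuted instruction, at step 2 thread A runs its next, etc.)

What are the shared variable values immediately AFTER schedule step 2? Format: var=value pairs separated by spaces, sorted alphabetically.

Step 1: thread B executes B1 (x = 6). Shared: x=6 y=4. PCs: A@0 B@1
Step 2: thread A executes A1 (y = x). Shared: x=6 y=6. PCs: A@1 B@1

Answer: x=6 y=6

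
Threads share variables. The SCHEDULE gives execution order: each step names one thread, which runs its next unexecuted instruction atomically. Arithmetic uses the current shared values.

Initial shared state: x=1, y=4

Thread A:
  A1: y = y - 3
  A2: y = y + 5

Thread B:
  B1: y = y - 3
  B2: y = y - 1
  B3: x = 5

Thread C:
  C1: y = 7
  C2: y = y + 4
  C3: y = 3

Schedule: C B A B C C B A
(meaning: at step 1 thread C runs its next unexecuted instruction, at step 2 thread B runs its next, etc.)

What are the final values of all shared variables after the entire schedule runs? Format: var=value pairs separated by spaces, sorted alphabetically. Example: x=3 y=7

Answer: x=5 y=8

Derivation:
Step 1: thread C executes C1 (y = 7). Shared: x=1 y=7. PCs: A@0 B@0 C@1
Step 2: thread B executes B1 (y = y - 3). Shared: x=1 y=4. PCs: A@0 B@1 C@1
Step 3: thread A executes A1 (y = y - 3). Shared: x=1 y=1. PCs: A@1 B@1 C@1
Step 4: thread B executes B2 (y = y - 1). Shared: x=1 y=0. PCs: A@1 B@2 C@1
Step 5: thread C executes C2 (y = y + 4). Shared: x=1 y=4. PCs: A@1 B@2 C@2
Step 6: thread C executes C3 (y = 3). Shared: x=1 y=3. PCs: A@1 B@2 C@3
Step 7: thread B executes B3 (x = 5). Shared: x=5 y=3. PCs: A@1 B@3 C@3
Step 8: thread A executes A2 (y = y + 5). Shared: x=5 y=8. PCs: A@2 B@3 C@3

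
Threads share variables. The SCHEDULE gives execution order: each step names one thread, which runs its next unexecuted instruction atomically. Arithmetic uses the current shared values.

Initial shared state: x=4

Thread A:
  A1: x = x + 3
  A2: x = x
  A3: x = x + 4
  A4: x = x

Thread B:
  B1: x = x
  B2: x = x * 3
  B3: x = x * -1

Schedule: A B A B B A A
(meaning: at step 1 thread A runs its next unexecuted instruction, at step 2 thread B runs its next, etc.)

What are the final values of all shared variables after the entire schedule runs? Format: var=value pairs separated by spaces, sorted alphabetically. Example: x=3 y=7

Step 1: thread A executes A1 (x = x + 3). Shared: x=7. PCs: A@1 B@0
Step 2: thread B executes B1 (x = x). Shared: x=7. PCs: A@1 B@1
Step 3: thread A executes A2 (x = x). Shared: x=7. PCs: A@2 B@1
Step 4: thread B executes B2 (x = x * 3). Shared: x=21. PCs: A@2 B@2
Step 5: thread B executes B3 (x = x * -1). Shared: x=-21. PCs: A@2 B@3
Step 6: thread A executes A3 (x = x + 4). Shared: x=-17. PCs: A@3 B@3
Step 7: thread A executes A4 (x = x). Shared: x=-17. PCs: A@4 B@3

Answer: x=-17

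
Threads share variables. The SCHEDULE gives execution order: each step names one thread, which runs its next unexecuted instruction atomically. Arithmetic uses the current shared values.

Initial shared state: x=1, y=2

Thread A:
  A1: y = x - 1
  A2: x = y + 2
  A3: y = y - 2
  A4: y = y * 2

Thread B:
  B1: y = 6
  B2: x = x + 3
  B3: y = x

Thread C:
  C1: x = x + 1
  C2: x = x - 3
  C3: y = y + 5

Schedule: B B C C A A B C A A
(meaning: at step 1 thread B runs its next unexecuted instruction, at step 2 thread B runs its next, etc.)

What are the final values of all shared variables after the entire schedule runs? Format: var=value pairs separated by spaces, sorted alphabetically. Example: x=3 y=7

Step 1: thread B executes B1 (y = 6). Shared: x=1 y=6. PCs: A@0 B@1 C@0
Step 2: thread B executes B2 (x = x + 3). Shared: x=4 y=6. PCs: A@0 B@2 C@0
Step 3: thread C executes C1 (x = x + 1). Shared: x=5 y=6. PCs: A@0 B@2 C@1
Step 4: thread C executes C2 (x = x - 3). Shared: x=2 y=6. PCs: A@0 B@2 C@2
Step 5: thread A executes A1 (y = x - 1). Shared: x=2 y=1. PCs: A@1 B@2 C@2
Step 6: thread A executes A2 (x = y + 2). Shared: x=3 y=1. PCs: A@2 B@2 C@2
Step 7: thread B executes B3 (y = x). Shared: x=3 y=3. PCs: A@2 B@3 C@2
Step 8: thread C executes C3 (y = y + 5). Shared: x=3 y=8. PCs: A@2 B@3 C@3
Step 9: thread A executes A3 (y = y - 2). Shared: x=3 y=6. PCs: A@3 B@3 C@3
Step 10: thread A executes A4 (y = y * 2). Shared: x=3 y=12. PCs: A@4 B@3 C@3

Answer: x=3 y=12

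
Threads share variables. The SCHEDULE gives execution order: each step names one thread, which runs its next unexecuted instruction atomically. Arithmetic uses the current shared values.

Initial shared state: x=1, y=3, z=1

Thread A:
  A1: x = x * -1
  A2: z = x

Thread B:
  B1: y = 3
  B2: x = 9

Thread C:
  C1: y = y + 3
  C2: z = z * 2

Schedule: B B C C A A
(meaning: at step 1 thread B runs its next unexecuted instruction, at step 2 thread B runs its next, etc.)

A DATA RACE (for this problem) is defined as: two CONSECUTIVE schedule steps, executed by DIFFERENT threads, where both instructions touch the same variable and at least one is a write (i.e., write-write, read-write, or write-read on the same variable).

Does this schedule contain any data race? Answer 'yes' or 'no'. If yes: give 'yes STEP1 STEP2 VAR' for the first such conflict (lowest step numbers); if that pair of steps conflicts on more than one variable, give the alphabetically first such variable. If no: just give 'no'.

Steps 1,2: same thread (B). No race.
Steps 2,3: B(r=-,w=x) vs C(r=y,w=y). No conflict.
Steps 3,4: same thread (C). No race.
Steps 4,5: C(r=z,w=z) vs A(r=x,w=x). No conflict.
Steps 5,6: same thread (A). No race.

Answer: no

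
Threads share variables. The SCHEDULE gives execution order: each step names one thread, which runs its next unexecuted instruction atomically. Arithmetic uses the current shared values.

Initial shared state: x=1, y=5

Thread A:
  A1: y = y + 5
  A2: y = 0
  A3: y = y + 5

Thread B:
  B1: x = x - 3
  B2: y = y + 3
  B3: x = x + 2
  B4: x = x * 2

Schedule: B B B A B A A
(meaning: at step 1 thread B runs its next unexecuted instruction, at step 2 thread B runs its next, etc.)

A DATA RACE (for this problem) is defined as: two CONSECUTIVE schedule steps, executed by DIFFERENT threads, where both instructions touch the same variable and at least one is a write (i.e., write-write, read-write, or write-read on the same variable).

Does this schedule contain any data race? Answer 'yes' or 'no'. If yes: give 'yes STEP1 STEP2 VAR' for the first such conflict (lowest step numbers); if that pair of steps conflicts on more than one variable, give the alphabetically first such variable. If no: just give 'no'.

Answer: no

Derivation:
Steps 1,2: same thread (B). No race.
Steps 2,3: same thread (B). No race.
Steps 3,4: B(r=x,w=x) vs A(r=y,w=y). No conflict.
Steps 4,5: A(r=y,w=y) vs B(r=x,w=x). No conflict.
Steps 5,6: B(r=x,w=x) vs A(r=-,w=y). No conflict.
Steps 6,7: same thread (A). No race.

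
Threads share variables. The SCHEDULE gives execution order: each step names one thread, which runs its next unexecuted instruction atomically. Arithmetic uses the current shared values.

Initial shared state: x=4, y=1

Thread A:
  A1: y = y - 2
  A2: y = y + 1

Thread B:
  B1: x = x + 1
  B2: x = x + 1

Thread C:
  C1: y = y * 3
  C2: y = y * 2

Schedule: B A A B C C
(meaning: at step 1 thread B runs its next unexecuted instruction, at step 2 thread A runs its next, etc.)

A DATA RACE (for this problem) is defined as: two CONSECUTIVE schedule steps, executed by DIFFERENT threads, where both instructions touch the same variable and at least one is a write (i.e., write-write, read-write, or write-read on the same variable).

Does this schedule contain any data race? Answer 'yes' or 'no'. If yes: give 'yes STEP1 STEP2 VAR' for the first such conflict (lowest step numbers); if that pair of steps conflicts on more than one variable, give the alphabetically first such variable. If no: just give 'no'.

Steps 1,2: B(r=x,w=x) vs A(r=y,w=y). No conflict.
Steps 2,3: same thread (A). No race.
Steps 3,4: A(r=y,w=y) vs B(r=x,w=x). No conflict.
Steps 4,5: B(r=x,w=x) vs C(r=y,w=y). No conflict.
Steps 5,6: same thread (C). No race.

Answer: no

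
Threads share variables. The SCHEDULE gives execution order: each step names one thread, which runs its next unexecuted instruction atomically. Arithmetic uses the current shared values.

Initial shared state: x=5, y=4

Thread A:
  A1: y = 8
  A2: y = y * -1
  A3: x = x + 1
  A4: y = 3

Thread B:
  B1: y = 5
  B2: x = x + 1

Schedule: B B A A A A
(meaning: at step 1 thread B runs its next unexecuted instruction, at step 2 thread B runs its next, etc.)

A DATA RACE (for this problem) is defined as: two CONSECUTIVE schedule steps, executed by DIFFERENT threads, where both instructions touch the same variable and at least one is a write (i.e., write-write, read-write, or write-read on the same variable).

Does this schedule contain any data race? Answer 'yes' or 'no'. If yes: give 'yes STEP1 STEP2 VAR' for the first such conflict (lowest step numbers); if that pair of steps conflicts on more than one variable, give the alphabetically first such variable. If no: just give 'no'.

Steps 1,2: same thread (B). No race.
Steps 2,3: B(r=x,w=x) vs A(r=-,w=y). No conflict.
Steps 3,4: same thread (A). No race.
Steps 4,5: same thread (A). No race.
Steps 5,6: same thread (A). No race.

Answer: no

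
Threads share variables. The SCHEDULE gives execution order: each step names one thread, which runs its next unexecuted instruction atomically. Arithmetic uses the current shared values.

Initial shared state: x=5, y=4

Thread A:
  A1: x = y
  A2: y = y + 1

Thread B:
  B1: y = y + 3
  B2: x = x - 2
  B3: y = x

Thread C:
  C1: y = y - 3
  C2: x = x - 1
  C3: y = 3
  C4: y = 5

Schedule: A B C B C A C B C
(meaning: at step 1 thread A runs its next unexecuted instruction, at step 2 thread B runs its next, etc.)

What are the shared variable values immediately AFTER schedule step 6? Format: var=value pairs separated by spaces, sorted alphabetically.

Step 1: thread A executes A1 (x = y). Shared: x=4 y=4. PCs: A@1 B@0 C@0
Step 2: thread B executes B1 (y = y + 3). Shared: x=4 y=7. PCs: A@1 B@1 C@0
Step 3: thread C executes C1 (y = y - 3). Shared: x=4 y=4. PCs: A@1 B@1 C@1
Step 4: thread B executes B2 (x = x - 2). Shared: x=2 y=4. PCs: A@1 B@2 C@1
Step 5: thread C executes C2 (x = x - 1). Shared: x=1 y=4. PCs: A@1 B@2 C@2
Step 6: thread A executes A2 (y = y + 1). Shared: x=1 y=5. PCs: A@2 B@2 C@2

Answer: x=1 y=5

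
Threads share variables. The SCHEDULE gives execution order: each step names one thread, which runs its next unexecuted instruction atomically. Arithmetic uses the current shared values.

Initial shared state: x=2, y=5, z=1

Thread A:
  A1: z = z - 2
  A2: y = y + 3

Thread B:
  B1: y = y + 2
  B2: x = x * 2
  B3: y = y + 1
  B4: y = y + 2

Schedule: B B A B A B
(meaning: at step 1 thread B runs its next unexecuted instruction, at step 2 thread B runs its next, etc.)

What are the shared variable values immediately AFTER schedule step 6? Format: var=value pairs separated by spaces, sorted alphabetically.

Step 1: thread B executes B1 (y = y + 2). Shared: x=2 y=7 z=1. PCs: A@0 B@1
Step 2: thread B executes B2 (x = x * 2). Shared: x=4 y=7 z=1. PCs: A@0 B@2
Step 3: thread A executes A1 (z = z - 2). Shared: x=4 y=7 z=-1. PCs: A@1 B@2
Step 4: thread B executes B3 (y = y + 1). Shared: x=4 y=8 z=-1. PCs: A@1 B@3
Step 5: thread A executes A2 (y = y + 3). Shared: x=4 y=11 z=-1. PCs: A@2 B@3
Step 6: thread B executes B4 (y = y + 2). Shared: x=4 y=13 z=-1. PCs: A@2 B@4

Answer: x=4 y=13 z=-1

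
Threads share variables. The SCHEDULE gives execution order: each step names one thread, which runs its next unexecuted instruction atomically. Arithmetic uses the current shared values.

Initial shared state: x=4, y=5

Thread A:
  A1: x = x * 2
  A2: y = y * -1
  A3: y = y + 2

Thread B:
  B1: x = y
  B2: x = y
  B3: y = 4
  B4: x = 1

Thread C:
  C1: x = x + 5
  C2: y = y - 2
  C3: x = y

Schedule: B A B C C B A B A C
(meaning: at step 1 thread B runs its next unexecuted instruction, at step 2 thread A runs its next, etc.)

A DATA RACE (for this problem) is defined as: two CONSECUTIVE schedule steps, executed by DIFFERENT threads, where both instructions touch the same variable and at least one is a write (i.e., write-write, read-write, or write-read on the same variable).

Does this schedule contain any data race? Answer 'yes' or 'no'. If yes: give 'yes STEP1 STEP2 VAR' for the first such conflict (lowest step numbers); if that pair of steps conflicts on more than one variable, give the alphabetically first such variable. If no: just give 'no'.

Steps 1,2: B(x = y) vs A(x = x * 2). RACE on x (W-W).
Steps 2,3: A(x = x * 2) vs B(x = y). RACE on x (W-W).
Steps 3,4: B(x = y) vs C(x = x + 5). RACE on x (W-W).
Steps 4,5: same thread (C). No race.
Steps 5,6: C(y = y - 2) vs B(y = 4). RACE on y (W-W).
Steps 6,7: B(y = 4) vs A(y = y * -1). RACE on y (W-W).
Steps 7,8: A(r=y,w=y) vs B(r=-,w=x). No conflict.
Steps 8,9: B(r=-,w=x) vs A(r=y,w=y). No conflict.
Steps 9,10: A(y = y + 2) vs C(x = y). RACE on y (W-R).
First conflict at steps 1,2.

Answer: yes 1 2 x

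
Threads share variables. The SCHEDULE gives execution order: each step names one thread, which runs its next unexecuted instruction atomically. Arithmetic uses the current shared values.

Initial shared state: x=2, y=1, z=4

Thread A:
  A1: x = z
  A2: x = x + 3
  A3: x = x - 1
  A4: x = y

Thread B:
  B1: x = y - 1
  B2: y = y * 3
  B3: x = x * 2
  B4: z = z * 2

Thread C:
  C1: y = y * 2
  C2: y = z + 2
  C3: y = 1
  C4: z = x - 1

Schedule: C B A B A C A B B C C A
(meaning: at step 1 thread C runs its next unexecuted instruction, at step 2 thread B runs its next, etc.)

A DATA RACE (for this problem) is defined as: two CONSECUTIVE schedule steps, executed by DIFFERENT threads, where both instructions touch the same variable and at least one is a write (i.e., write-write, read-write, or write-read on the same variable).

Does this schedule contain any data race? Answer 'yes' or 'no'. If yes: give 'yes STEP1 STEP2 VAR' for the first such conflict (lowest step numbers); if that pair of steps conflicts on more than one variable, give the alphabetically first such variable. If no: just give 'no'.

Steps 1,2: C(y = y * 2) vs B(x = y - 1). RACE on y (W-R).
Steps 2,3: B(x = y - 1) vs A(x = z). RACE on x (W-W).
Steps 3,4: A(r=z,w=x) vs B(r=y,w=y). No conflict.
Steps 4,5: B(r=y,w=y) vs A(r=x,w=x). No conflict.
Steps 5,6: A(r=x,w=x) vs C(r=z,w=y). No conflict.
Steps 6,7: C(r=z,w=y) vs A(r=x,w=x). No conflict.
Steps 7,8: A(x = x - 1) vs B(x = x * 2). RACE on x (W-W).
Steps 8,9: same thread (B). No race.
Steps 9,10: B(r=z,w=z) vs C(r=-,w=y). No conflict.
Steps 10,11: same thread (C). No race.
Steps 11,12: C(z = x - 1) vs A(x = y). RACE on x (R-W).
First conflict at steps 1,2.

Answer: yes 1 2 y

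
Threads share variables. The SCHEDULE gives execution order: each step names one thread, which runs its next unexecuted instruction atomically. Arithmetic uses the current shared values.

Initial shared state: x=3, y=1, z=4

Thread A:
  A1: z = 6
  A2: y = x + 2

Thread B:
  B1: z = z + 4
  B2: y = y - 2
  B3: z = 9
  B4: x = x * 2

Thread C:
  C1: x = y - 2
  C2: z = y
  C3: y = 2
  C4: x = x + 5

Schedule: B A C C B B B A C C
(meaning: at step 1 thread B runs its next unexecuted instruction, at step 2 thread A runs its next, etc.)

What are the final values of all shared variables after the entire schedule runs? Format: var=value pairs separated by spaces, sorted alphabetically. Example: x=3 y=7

Step 1: thread B executes B1 (z = z + 4). Shared: x=3 y=1 z=8. PCs: A@0 B@1 C@0
Step 2: thread A executes A1 (z = 6). Shared: x=3 y=1 z=6. PCs: A@1 B@1 C@0
Step 3: thread C executes C1 (x = y - 2). Shared: x=-1 y=1 z=6. PCs: A@1 B@1 C@1
Step 4: thread C executes C2 (z = y). Shared: x=-1 y=1 z=1. PCs: A@1 B@1 C@2
Step 5: thread B executes B2 (y = y - 2). Shared: x=-1 y=-1 z=1. PCs: A@1 B@2 C@2
Step 6: thread B executes B3 (z = 9). Shared: x=-1 y=-1 z=9. PCs: A@1 B@3 C@2
Step 7: thread B executes B4 (x = x * 2). Shared: x=-2 y=-1 z=9. PCs: A@1 B@4 C@2
Step 8: thread A executes A2 (y = x + 2). Shared: x=-2 y=0 z=9. PCs: A@2 B@4 C@2
Step 9: thread C executes C3 (y = 2). Shared: x=-2 y=2 z=9. PCs: A@2 B@4 C@3
Step 10: thread C executes C4 (x = x + 5). Shared: x=3 y=2 z=9. PCs: A@2 B@4 C@4

Answer: x=3 y=2 z=9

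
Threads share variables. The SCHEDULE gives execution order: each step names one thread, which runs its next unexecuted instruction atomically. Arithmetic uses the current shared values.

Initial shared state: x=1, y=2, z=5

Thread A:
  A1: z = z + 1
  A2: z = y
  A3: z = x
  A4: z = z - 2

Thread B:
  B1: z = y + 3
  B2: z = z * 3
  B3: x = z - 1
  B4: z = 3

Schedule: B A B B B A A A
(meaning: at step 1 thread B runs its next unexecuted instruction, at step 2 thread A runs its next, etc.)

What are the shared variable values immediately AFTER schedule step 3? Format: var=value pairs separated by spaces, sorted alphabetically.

Answer: x=1 y=2 z=18

Derivation:
Step 1: thread B executes B1 (z = y + 3). Shared: x=1 y=2 z=5. PCs: A@0 B@1
Step 2: thread A executes A1 (z = z + 1). Shared: x=1 y=2 z=6. PCs: A@1 B@1
Step 3: thread B executes B2 (z = z * 3). Shared: x=1 y=2 z=18. PCs: A@1 B@2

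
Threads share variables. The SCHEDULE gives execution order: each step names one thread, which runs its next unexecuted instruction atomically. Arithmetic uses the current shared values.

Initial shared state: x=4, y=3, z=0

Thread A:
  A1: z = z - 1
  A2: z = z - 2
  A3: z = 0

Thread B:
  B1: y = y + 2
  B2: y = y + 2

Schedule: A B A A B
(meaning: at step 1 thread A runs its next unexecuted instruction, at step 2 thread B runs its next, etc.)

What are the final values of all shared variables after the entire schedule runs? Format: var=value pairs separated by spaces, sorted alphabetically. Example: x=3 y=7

Answer: x=4 y=7 z=0

Derivation:
Step 1: thread A executes A1 (z = z - 1). Shared: x=4 y=3 z=-1. PCs: A@1 B@0
Step 2: thread B executes B1 (y = y + 2). Shared: x=4 y=5 z=-1. PCs: A@1 B@1
Step 3: thread A executes A2 (z = z - 2). Shared: x=4 y=5 z=-3. PCs: A@2 B@1
Step 4: thread A executes A3 (z = 0). Shared: x=4 y=5 z=0. PCs: A@3 B@1
Step 5: thread B executes B2 (y = y + 2). Shared: x=4 y=7 z=0. PCs: A@3 B@2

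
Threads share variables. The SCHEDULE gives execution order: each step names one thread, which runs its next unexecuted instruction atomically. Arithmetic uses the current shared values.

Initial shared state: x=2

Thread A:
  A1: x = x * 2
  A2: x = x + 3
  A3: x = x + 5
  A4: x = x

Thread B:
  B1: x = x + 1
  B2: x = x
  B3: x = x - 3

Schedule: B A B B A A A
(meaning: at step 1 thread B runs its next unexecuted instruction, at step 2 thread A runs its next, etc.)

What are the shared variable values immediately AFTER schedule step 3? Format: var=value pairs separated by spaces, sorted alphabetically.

Step 1: thread B executes B1 (x = x + 1). Shared: x=3. PCs: A@0 B@1
Step 2: thread A executes A1 (x = x * 2). Shared: x=6. PCs: A@1 B@1
Step 3: thread B executes B2 (x = x). Shared: x=6. PCs: A@1 B@2

Answer: x=6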